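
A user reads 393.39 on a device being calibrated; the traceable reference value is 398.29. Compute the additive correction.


Correction = standard - reading
= 398.29 - 393.39
= 4.9000

4.9000


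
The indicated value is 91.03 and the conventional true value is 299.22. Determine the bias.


Systematic error = measured - true
= 91.03 - 299.22
= -208.1900

-208.1900


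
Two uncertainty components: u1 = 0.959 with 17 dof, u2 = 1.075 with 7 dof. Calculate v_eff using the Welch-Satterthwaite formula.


uc = sqrt(u1^2 + u2^2) = sqrt(0.959^2 + 1.075^2) = 1.4405922
v_eff = uc^4 / (u1^4/v1 + u2^4/v2)
= 1.4405922^4 / (0.959^4/17 + 1.075^4/7)
= 4.3068945 / 0.24053502
v_eff = 17.9055

17.9055


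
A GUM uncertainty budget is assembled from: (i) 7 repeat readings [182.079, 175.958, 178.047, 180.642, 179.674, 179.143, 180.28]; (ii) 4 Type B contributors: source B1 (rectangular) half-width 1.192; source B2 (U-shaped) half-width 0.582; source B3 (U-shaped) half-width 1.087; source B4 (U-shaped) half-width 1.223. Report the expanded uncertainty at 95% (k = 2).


mean = (182.079 + 175.958 + 178.047 + 180.642 + 179.674 + 179.143 + 180.28) / 7 = 179.4032857
s = sqrt(sum((x - mean)^2)/(n-1)) = 1.9711683
u_A = s / sqrt(n) = 1.9711683 / sqrt(7) = 0.74503159
u_B1 = 1.192 / sqrt(3) = 0.68820152
u_B2 = 0.582 / sqrt(2) = 0.41153615
u_B3 = 1.087 / sqrt(2) = 0.76862507
u_B4 = 1.223 / sqrt(2) = 0.86479159
uc = sqrt(0.74503159^2 + 0.68820152^2 + 0.41153615^2 + 0.76862507^2 + 0.86479159^2) = 1.5927035
U = k * uc = 2 * 1.5927035
U = 3.1854

3.1854


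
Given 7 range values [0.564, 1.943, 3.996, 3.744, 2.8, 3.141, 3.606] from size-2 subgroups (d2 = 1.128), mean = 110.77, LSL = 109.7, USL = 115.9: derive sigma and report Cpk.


R_bar = (0.564 + 1.943 + 3.996 + 3.744 + 2.8 + 3.141 + 3.606) / 7 = 2.8277143
sigma = R_bar / d2 = 2.8277143 / 1.128 = 2.5068389
Cp = (USL - LSL)/(6*sigma) = (115.9 - 109.7)/(6*2.5068389) = 0.4122
Cpu = (115.9 - 110.77)/(3*2.5068389) = 0.6821
Cpl = (110.77 - 109.7)/(3*2.5068389) = 0.1423
Cpk = min(Cpu, Cpl) = 0.1423

0.1423


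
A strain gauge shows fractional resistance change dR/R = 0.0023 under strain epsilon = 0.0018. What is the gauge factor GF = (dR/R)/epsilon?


GF = (dR/R) / epsilon
= 0.0023 / 0.0018
= 1.2778

1.2778


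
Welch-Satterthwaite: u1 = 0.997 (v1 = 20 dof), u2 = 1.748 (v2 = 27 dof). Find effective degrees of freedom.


uc = sqrt(u1^2 + u2^2) = sqrt(0.997^2 + 1.748^2) = 2.0123402
v_eff = uc^4 / (u1^4/v1 + u2^4/v2)
= 2.0123402^4 / (0.997^4/20 + 1.748^4/27)
= 16.398556 / 0.39518435
v_eff = 41.4960

41.4960


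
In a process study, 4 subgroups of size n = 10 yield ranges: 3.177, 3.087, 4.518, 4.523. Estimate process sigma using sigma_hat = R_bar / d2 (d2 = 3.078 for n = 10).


R_bar = (3.177 + 3.087 + 4.518 + 4.523) / 4
R_bar = 15.305 / 4 = 3.82625
sigma_hat = R_bar / d2 = 3.82625 / 3.078 = 1.2431

1.2431


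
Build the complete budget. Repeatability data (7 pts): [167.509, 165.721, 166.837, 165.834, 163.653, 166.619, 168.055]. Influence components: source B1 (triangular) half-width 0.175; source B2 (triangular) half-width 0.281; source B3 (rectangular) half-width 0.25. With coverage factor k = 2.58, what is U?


mean = (167.509 + 165.721 + 166.837 + 165.834 + 163.653 + 166.619 + 168.055) / 7 = 166.3182857
s = sqrt(sum((x - mean)^2)/(n-1)) = 1.4427116
u_A = s / sqrt(n) = 1.4427116 / sqrt(7) = 0.54529373
u_B1 = 0.175 / sqrt(6) = 0.071443451
u_B2 = 0.281 / sqrt(6) = 0.11471777
u_B3 = 0.25 / sqrt(3) = 0.14433757
uc = sqrt(0.54529373^2 + 0.071443451^2 + 0.11471777^2 + 0.14433757^2) = 0.580037
U = k * uc = 2.58 * 0.580037
U = 1.4965

1.4965


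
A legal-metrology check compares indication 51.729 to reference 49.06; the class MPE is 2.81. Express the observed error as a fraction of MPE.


e = indication - reference = 51.729 - 49.06 = 2.6690
|e| = 2.6690
ratio = |e| / MPE = 2.6690 / 2.81
ratio = 0.9498

0.9498


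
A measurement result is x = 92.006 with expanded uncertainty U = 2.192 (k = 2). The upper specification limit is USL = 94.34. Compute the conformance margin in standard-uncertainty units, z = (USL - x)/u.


u = U / k = 2.192 / 2 = 1.096
margin = |USL - x| = |94.34 - 92.006| = 2.334
z = margin / u = 2.334 / 1.096
z = 2.1296

2.1296


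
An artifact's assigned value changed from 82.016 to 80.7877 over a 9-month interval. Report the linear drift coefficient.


rate = (v2 - v1) / months
= (80.7877 - 82.016) / 9
= -1.2283 / 9
= -0.1365

-0.1365


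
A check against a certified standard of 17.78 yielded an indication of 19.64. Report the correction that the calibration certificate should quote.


Correction = standard - reading
= 17.78 - 19.64
= -1.8600

-1.8600


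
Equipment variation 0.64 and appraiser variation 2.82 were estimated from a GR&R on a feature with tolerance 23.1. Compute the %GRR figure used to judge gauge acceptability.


GRR = sqrt(EV^2 + AV^2) = sqrt(0.64^2 + 2.82^2) = 2.8917123
%GRR = GRR / tol * 100 = 2.8917123 / 23.1 * 100
%GRR = 12.5182

12.5182


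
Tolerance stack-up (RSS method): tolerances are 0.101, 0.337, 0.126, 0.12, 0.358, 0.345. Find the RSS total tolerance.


RSS = sqrt(0.101^2 + 0.337^2 + 0.126^2 + 0.12^2 + 0.358^2 + 0.345^2)
= sqrt(0.401235)
= 0.6334

0.6334


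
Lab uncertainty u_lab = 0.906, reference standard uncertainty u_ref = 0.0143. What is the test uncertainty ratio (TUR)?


TUR = u_lab / u_ref
= 0.906 / 0.0143
= 63.3566

63.3566


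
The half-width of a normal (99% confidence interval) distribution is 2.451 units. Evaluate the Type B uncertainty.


u_B = half_width / 2.576
u_B = 2.451 / 2.576
u_B = 0.9515

0.9515


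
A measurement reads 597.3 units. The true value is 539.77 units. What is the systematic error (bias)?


Systematic error = measured - true
= 597.3 - 539.77
= 57.5300

57.5300


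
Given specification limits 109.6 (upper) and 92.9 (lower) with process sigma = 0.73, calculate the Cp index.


Cp = (USL - LSL) / (6 * sigma)
= (109.6 - 92.9) / (6 * 0.73)
= 16.7000 / 4.3800
= 3.8128

3.8128


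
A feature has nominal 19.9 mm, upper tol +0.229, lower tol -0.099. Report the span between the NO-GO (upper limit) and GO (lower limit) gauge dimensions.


GO = nominal - lower_tol (smallest hole = maximum material condition)
GO = 19.9 - 0.099 = 19.801
NO-GO = nominal + upper_tol (largest hole = least material condition)
NO-GO = 19.9 + 0.229 = 20.129
spread = NO-GO - GO = 20.129 - 19.801 = 0.3280

0.3280


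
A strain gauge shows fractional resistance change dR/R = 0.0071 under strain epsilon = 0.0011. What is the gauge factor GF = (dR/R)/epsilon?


GF = (dR/R) / epsilon
= 0.0071 / 0.0011
= 6.4545

6.4545


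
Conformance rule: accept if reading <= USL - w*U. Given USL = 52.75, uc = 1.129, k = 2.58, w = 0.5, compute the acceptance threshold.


U = k * uc = 2.58 * 1.129 = 2.91282
guard band g = w * U = 0.5 * 2.91282 = 1.45641
AL = USL - g = 52.75 - 1.45641
AL = 51.2936

51.2936


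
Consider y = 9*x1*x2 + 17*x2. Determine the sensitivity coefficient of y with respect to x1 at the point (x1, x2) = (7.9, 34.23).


y = 9*x1*x2 + 17*x2
dy/dx1 = 9*x2
Evaluate at x2 = 34.23: c1 = 9 * 34.23
c1 = 308.0700

308.0700


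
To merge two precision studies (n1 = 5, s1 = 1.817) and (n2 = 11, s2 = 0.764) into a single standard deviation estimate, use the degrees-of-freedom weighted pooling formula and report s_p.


s_p = sqrt(((n1-1)*s1^2 + (n2-1)*s2^2) / (n1+n2-2))
numerator = (5-1)*1.817^2 + (11-1)*0.764^2 = 13.205956 + 5.83696 = 19.042916
denominator = 5 + 11 - 2 = 14
s_p^2 = 19.042916 / 14 = 1.3602083
s_p = sqrt(1.3602083) = 1.1663

1.1663


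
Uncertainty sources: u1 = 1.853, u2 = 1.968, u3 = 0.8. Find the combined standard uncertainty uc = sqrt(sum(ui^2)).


uc = sqrt(1.853^2 + 1.968^2 + 0.8^2)
uc = sqrt(7.946633)
uc = 2.8190

2.8190


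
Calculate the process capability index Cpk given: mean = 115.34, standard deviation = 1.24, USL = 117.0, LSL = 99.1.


Cpu = (USL - mean) / (3*sigma) = (117.0 - 115.34) / (3*1.24) = 0.4462
Cpl = (mean - LSL) / (3*sigma) = (115.34 - 99.1) / (3*1.24) = 4.3656
Cpk = min(Cpu, Cpl) = 0.4462

0.4462


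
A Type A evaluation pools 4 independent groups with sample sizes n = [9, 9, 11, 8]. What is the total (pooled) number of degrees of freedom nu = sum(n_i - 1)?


nu = sum_i (n_i - 1)
nu = ((9 - 1) + (9 - 1) + (11 - 1) + (8 - 1))
nu = 8 + 8 + 10 + 7
nu = 33

33


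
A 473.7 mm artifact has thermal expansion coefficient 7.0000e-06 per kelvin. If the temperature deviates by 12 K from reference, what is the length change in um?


dL = L * alpha * dT
= 473.7 * 7.0000e-06 * 12
= 0.0397908 mm
dL_um = 0.0397908 * 1000 = 39.7908 um

39.7908


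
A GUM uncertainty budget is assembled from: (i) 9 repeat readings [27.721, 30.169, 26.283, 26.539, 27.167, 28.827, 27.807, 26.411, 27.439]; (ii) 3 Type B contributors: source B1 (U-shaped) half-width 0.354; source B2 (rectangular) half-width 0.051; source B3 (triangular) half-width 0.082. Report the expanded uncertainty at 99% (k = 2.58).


mean = (27.721 + 30.169 + 26.283 + 26.539 + 27.167 + 28.827 + 27.807 + 26.411 + 27.439) / 9 = 27.59588889
s = sqrt(sum((x - mean)^2)/(n-1)) = 1.2574761
u_A = s / sqrt(n) = 1.2574761 / sqrt(9) = 0.4191587
u_B1 = 0.354 / sqrt(2) = 0.2503158
u_B2 = 0.051 / sqrt(3) = 0.029444864
u_B3 = 0.082 / sqrt(6) = 0.03347636
uc = sqrt(0.4191587^2 + 0.2503158^2 + 0.029444864^2 + 0.03347636^2) = 0.49024451
U = k * uc = 2.58 * 0.49024451
U = 1.2648

1.2648


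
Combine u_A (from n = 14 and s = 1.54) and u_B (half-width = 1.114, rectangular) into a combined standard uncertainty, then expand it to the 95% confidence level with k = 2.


u_A = s / sqrt(n) = 1.54 / sqrt(14) = 0.41158231
u_B = half_width / sqrt(3) = 1.114 / sqrt(3) = 0.6431682
uc = sqrt(u_A^2 + u_B^2) = sqrt(0.41158231^2 + 0.6431682^2) = 0.76358715
U = k * uc = 2 * 0.76358715
U = 1.5272

1.5272


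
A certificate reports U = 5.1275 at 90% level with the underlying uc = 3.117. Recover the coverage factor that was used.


k = U / uc
k = 5.1275 / 3.117
k = 1.645

1.645


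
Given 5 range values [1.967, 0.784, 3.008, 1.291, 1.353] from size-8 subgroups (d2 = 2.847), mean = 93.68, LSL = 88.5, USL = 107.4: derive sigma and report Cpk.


R_bar = (1.967 + 0.784 + 3.008 + 1.291 + 1.353) / 5 = 1.6806
sigma = R_bar / d2 = 1.6806 / 2.847 = 0.59030558
Cp = (USL - LSL)/(6*sigma) = (107.4 - 88.5)/(6*0.59030558) = 5.3362
Cpu = (107.4 - 93.68)/(3*0.59030558) = 7.7474
Cpl = (93.68 - 88.5)/(3*0.59030558) = 2.9250
Cpk = min(Cpu, Cpl) = 2.9250

2.9250


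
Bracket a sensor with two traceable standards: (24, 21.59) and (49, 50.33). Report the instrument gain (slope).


slope = (y2 - y1) / (x2 - x1)
= (50.33 - 21.59) / (49 - 24)
= 28.7400 / 25
= 1.1496

1.1496


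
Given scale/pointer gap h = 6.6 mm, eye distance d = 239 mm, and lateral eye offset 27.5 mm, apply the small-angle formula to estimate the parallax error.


error = h * offset / d
= 6.6 * 27.5 / 239
= 0.7594

0.7594


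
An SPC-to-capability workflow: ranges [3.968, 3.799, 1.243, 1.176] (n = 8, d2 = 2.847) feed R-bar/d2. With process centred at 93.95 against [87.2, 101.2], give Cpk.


R_bar = (3.968 + 3.799 + 1.243 + 1.176) / 4 = 2.5465
sigma = R_bar / d2 = 2.5465 / 2.847 = 0.8944503
Cp = (USL - LSL)/(6*sigma) = (101.2 - 87.2)/(6*0.8944503) = 2.6087
Cpu = (101.2 - 93.95)/(3*0.8944503) = 2.7018
Cpl = (93.95 - 87.2)/(3*0.8944503) = 2.5155
Cpk = min(Cpu, Cpl) = 2.5155

2.5155


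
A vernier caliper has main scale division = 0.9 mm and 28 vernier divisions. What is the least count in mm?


LC = MSD / n_div
= 0.9 / 28
= 0.0321

0.0321


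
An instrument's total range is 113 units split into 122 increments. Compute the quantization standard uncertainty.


resolution = range / divisions
resolution = 113 / 122 = 0.92622951
u_res = resolution / (2*sqrt(3))
u_res = 0.92622951 / 3.4641016
u_res = 0.2674

0.2674


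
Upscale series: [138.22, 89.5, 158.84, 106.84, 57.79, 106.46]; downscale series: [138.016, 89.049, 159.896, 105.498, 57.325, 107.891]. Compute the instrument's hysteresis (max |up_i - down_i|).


|138.22 - 138.016| = 0.2040
|89.5 - 89.049| = 0.4510
|158.84 - 159.896| = 1.0560
|106.84 - 105.498| = 1.3420
|57.79 - 57.325| = 0.4650
|106.46 - 107.891| = 1.4310
hysteresis = max(diffs) = 1.4310

1.4310


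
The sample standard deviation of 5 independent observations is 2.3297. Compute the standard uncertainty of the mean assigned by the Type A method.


u_A = s / sqrt(n)
u_A = 2.3297 / sqrt(5)
u_A = 2.3297 / 2.236068
u_A = 1.0419

1.0419


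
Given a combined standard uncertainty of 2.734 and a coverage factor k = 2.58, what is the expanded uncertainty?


U = k * uc
U = 2.58 * 2.734
U = 7.0537

7.0537


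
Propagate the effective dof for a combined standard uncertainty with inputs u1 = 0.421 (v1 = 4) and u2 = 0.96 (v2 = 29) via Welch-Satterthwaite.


uc = sqrt(u1^2 + u2^2) = sqrt(0.421^2 + 0.96^2) = 1.0482562
v_eff = uc^4 / (u1^4/v1 + u2^4/v2)
= 1.0482562^4 / (0.421^4/4 + 0.96^4/29)
= 1.2074517 / 0.037141405
v_eff = 32.5096

32.5096


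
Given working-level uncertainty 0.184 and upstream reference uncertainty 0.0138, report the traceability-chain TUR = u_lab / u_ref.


TUR = u_lab / u_ref
= 0.184 / 0.0138
= 13.3333

13.3333


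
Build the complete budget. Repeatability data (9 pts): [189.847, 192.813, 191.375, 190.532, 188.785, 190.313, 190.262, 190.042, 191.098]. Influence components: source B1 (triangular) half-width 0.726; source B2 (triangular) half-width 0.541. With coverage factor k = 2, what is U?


mean = (189.847 + 192.813 + 191.375 + 190.532 + 188.785 + 190.313 + 190.262 + 190.042 + 191.098) / 9 = 190.563
s = sqrt(sum((x - mean)^2)/(n-1)) = 1.124028
u_A = s / sqrt(n) = 1.124028 / sqrt(9) = 0.374676
u_B1 = 0.726 / sqrt(6) = 0.29638826
u_B2 = 0.541 / sqrt(6) = 0.22086233
uc = sqrt(0.374676^2 + 0.29638826^2 + 0.22086233^2) = 0.52631576
U = k * uc = 2 * 0.52631576
U = 1.0526

1.0526


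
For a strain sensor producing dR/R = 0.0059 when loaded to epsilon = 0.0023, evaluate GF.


GF = (dR/R) / epsilon
= 0.0059 / 0.0023
= 2.5652

2.5652


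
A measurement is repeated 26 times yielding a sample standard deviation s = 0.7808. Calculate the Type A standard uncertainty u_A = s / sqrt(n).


u_A = s / sqrt(n)
u_A = 0.7808 / sqrt(26)
u_A = 0.7808 / 5.0990195
u_A = 0.1531

0.1531


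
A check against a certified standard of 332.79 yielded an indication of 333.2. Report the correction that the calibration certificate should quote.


Correction = standard - reading
= 332.79 - 333.2
= -0.4100

-0.4100


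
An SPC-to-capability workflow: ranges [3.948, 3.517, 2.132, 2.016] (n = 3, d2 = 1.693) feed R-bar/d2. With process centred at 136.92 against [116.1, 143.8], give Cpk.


R_bar = (3.948 + 3.517 + 2.132 + 2.016) / 4 = 2.90325
sigma = R_bar / d2 = 2.90325 / 1.693 = 1.7148553
Cp = (USL - LSL)/(6*sigma) = (143.8 - 116.1)/(6*1.7148553) = 2.6922
Cpu = (143.8 - 136.92)/(3*1.7148553) = 1.3373
Cpl = (136.92 - 116.1)/(3*1.7148553) = 4.0470
Cpk = min(Cpu, Cpl) = 1.3373

1.3373


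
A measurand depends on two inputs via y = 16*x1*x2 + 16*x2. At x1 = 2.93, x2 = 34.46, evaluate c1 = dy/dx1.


y = 16*x1*x2 + 16*x2
dy/dx1 = 16*x2
Evaluate at x2 = 34.46: c1 = 16 * 34.46
c1 = 551.3600

551.3600


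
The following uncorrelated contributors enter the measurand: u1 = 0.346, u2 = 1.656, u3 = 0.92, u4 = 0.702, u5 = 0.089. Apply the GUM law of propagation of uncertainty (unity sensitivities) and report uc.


uc = sqrt(0.346^2 + 1.656^2 + 0.92^2 + 0.702^2 + 0.089^2)
uc = sqrt(4.209177)
uc = 2.0516

2.0516


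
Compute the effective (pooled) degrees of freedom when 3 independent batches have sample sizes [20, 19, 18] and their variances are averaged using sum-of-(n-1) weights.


nu = sum_i (n_i - 1)
nu = ((20 - 1) + (19 - 1) + (18 - 1))
nu = 19 + 18 + 17
nu = 54

54


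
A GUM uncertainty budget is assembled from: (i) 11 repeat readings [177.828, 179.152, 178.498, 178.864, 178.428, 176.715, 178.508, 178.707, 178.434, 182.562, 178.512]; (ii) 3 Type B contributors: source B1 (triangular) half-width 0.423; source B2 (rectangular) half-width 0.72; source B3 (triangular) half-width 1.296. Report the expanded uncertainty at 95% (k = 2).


mean = (177.828 + 179.152 + 178.498 + 178.864 + 178.428 + 176.715 + 178.508 + 178.707 + 178.434 + 182.562 + 178.512) / 11 = 178.7461818
s = sqrt(sum((x - mean)^2)/(n-1)) = 1.4170813
u_A = s / sqrt(n) = 1.4170813 / sqrt(11) = 0.42726609
u_B1 = 0.423 / sqrt(6) = 0.17268903
u_B2 = 0.72 / sqrt(3) = 0.41569219
u_B3 = 1.296 / sqrt(6) = 0.52908978
uc = sqrt(0.42726609^2 + 0.17268903^2 + 0.41569219^2 + 0.52908978^2) = 0.8155451
U = k * uc = 2 * 0.8155451
U = 1.6311

1.6311


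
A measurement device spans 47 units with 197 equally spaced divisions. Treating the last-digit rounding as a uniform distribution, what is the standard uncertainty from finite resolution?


resolution = range / divisions
resolution = 47 / 197 = 0.23857868
u_res = resolution / (2*sqrt(3))
u_res = 0.23857868 / 3.4641016
u_res = 0.0689

0.0689


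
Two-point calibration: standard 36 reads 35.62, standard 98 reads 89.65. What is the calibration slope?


slope = (y2 - y1) / (x2 - x1)
= (89.65 - 35.62) / (98 - 36)
= 54.0300 / 62
= 0.8715

0.8715


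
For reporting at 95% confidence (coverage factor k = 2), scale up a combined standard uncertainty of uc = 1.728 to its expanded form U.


U = k * uc
U = 2 * 1.728
U = 3.4560

3.4560


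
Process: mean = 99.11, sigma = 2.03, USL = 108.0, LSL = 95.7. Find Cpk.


Cpu = (USL - mean) / (3*sigma) = (108.0 - 99.11) / (3*2.03) = 1.4598
Cpl = (mean - LSL) / (3*sigma) = (99.11 - 95.7) / (3*2.03) = 0.5599
Cpk = min(Cpu, Cpl) = 0.5599

0.5599


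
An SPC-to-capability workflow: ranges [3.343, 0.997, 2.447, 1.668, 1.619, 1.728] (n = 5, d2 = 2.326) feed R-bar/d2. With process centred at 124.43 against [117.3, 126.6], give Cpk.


R_bar = (3.343 + 0.997 + 2.447 + 1.668 + 1.619 + 1.728) / 6 = 1.967
sigma = R_bar / d2 = 1.967 / 2.326 = 0.84565778
Cp = (USL - LSL)/(6*sigma) = (126.6 - 117.3)/(6*0.84565778) = 1.8329
Cpu = (126.6 - 124.43)/(3*0.84565778) = 0.8553
Cpl = (124.43 - 117.3)/(3*0.84565778) = 2.8104
Cpk = min(Cpu, Cpl) = 0.8553

0.8553


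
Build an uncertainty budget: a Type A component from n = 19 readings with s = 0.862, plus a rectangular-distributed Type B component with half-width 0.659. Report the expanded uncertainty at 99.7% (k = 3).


u_A = s / sqrt(n) = 0.862 / sqrt(19) = 0.19775636
u_B = half_width / sqrt(3) = 0.659 / sqrt(3) = 0.38047383
uc = sqrt(u_A^2 + u_B^2) = sqrt(0.19775636^2 + 0.38047383^2) = 0.42879822
U = k * uc = 3 * 0.42879822
U = 1.2864

1.2864


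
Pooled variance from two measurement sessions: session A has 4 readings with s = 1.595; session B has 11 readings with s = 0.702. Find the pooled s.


s_p = sqrt(((n1-1)*s1^2 + (n2-1)*s2^2) / (n1+n2-2))
numerator = (4-1)*1.595^2 + (11-1)*0.702^2 = 7.632075 + 4.92804 = 12.560115
denominator = 4 + 11 - 2 = 13
s_p^2 = 12.560115 / 13 = 0.96616269
s_p = sqrt(0.96616269) = 0.9829

0.9829


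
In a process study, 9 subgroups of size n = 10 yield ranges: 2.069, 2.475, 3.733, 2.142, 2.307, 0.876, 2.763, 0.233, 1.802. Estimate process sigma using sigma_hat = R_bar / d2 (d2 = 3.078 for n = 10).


R_bar = (2.069 + 2.475 + 3.733 + 2.142 + 2.307 + 0.876 + 2.763 + 0.233 + 1.802) / 9
R_bar = 18.4 / 9 = 2.0444444
sigma_hat = R_bar / d2 = 2.0444444 / 3.078 = 0.6642

0.6642


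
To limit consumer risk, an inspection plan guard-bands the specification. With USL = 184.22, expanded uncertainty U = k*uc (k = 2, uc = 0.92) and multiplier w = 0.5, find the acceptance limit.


U = k * uc = 2 * 0.92 = 1.84
guard band g = w * U = 0.5 * 1.84 = 0.92
AL = USL - g = 184.22 - 0.92
AL = 183.3000

183.3000


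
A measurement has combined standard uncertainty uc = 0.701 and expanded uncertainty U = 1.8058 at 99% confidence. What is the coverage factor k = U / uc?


k = U / uc
k = 1.8058 / 0.701
k = 2.576

2.576


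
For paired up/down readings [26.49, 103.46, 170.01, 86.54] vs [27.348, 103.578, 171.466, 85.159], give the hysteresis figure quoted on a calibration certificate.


|26.49 - 27.348| = 0.8580
|103.46 - 103.578| = 0.1180
|170.01 - 171.466| = 1.4560
|86.54 - 85.159| = 1.3810
hysteresis = max(diffs) = 1.4560

1.4560


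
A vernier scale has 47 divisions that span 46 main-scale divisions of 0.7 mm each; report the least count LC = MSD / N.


LC = MSD / n_div
= 0.7 / 47
= 0.0149

0.0149


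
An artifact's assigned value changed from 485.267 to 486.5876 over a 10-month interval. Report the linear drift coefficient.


rate = (v2 - v1) / months
= (486.5876 - 485.267) / 10
= 1.3206 / 10
= 0.1321

0.1321


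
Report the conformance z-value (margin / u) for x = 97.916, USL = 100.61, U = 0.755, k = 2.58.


u = U / k = 0.755 / 2.58 = 0.29263566
margin = |USL - x| = |100.61 - 97.916| = 2.694
z = margin / u = 2.694 / 0.29263566
z = 9.2060

9.2060


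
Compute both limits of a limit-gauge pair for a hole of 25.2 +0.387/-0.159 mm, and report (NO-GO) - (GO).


GO = nominal - lower_tol (smallest hole = maximum material condition)
GO = 25.2 - 0.159 = 25.041
NO-GO = nominal + upper_tol (largest hole = least material condition)
NO-GO = 25.2 + 0.387 = 25.587
spread = NO-GO - GO = 25.587 - 25.041 = 0.5460

0.5460


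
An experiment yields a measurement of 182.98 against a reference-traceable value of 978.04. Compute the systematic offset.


Systematic error = measured - true
= 182.98 - 978.04
= -795.0600

-795.0600


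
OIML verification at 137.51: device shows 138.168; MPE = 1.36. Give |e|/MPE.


e = indication - reference = 138.168 - 137.51 = 0.6580
|e| = 0.6580
ratio = |e| / MPE = 0.6580 / 1.36
ratio = 0.4838

0.4838


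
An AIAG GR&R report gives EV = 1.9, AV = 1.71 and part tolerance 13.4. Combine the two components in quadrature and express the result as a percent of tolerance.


GRR = sqrt(EV^2 + AV^2) = sqrt(1.9^2 + 1.71^2) = 2.5561886
%GRR = GRR / tol * 100 = 2.5561886 / 13.4 * 100
%GRR = 19.0760

19.0760


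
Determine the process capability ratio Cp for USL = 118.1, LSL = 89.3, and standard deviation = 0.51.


Cp = (USL - LSL) / (6 * sigma)
= (118.1 - 89.3) / (6 * 0.51)
= 28.8000 / 3.0600
= 9.4118

9.4118


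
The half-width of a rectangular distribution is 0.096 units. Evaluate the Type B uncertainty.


u_B = half_width / sqrt(3)
u_B = 0.096 / 1.7320508
u_B = 0.0554

0.0554


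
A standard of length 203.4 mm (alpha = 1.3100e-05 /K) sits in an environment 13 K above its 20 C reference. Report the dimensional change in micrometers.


dL = L * alpha * dT
= 203.4 * 1.3100e-05 * 13
= 0.0346390 mm
dL_um = 0.0346390 * 1000 = 34.6390 um

34.6390


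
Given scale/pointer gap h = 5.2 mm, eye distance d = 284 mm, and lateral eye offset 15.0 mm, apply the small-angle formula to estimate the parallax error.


error = h * offset / d
= 5.2 * 15.0 / 284
= 0.2746

0.2746


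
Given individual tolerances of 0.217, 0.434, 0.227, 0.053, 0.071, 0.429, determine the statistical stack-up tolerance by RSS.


RSS = sqrt(0.217^2 + 0.434^2 + 0.227^2 + 0.053^2 + 0.071^2 + 0.429^2)
= sqrt(0.478865)
= 0.6920

0.6920


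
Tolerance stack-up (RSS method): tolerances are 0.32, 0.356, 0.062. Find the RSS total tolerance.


RSS = sqrt(0.32^2 + 0.356^2 + 0.062^2)
= sqrt(0.23298)
= 0.4827

0.4827


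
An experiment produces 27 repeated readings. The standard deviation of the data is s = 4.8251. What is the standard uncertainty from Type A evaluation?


u_A = s / sqrt(n)
u_A = 4.8251 / sqrt(27)
u_A = 4.8251 / 5.1961524
u_A = 0.9286

0.9286


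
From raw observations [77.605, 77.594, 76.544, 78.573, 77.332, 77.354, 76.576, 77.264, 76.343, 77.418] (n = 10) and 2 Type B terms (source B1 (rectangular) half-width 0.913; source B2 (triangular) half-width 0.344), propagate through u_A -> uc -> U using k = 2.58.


mean = (77.605 + 77.594 + 76.544 + 78.573 + 77.332 + 77.354 + 76.576 + 77.264 + 76.343 + 77.418) / 10 = 77.2603
s = sqrt(sum((x - mean)^2)/(n-1)) = 0.65106324
u_A = s / sqrt(n) = 0.65106324 / sqrt(10) = 0.20588427
u_B1 = 0.913 / sqrt(3) = 0.5271208
u_B2 = 0.344 / sqrt(6) = 0.14043741
uc = sqrt(0.20588427^2 + 0.5271208^2 + 0.14043741^2) = 0.58306718
U = k * uc = 2.58 * 0.58306718
U = 1.5043

1.5043


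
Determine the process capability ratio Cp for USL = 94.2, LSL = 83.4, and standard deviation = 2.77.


Cp = (USL - LSL) / (6 * sigma)
= (94.2 - 83.4) / (6 * 2.77)
= 10.8000 / 16.6200
= 0.6498

0.6498


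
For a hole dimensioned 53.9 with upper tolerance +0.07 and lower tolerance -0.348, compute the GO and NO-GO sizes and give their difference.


GO = nominal - lower_tol (smallest hole = maximum material condition)
GO = 53.9 - 0.348 = 53.552
NO-GO = nominal + upper_tol (largest hole = least material condition)
NO-GO = 53.9 + 0.07 = 53.97
spread = NO-GO - GO = 53.97 - 53.552 = 0.4180

0.4180


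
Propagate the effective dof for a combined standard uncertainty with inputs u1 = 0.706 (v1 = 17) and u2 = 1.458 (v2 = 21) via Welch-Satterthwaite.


uc = sqrt(u1^2 + u2^2) = sqrt(0.706^2 + 1.458^2) = 1.6199383
v_eff = uc^4 / (u1^4/v1 + u2^4/v2)
= 1.6199383^4 / (0.706^4/17 + 1.458^4/21)
= 6.8864261 / 0.22979843
v_eff = 29.9672

29.9672


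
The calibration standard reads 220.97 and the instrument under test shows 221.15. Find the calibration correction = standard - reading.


Correction = standard - reading
= 220.97 - 221.15
= -0.1800

-0.1800


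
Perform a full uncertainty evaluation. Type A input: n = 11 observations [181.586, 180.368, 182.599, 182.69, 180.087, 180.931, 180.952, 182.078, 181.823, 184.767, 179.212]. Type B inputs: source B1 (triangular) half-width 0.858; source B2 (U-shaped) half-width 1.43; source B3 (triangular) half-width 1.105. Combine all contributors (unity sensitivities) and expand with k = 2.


mean = (181.586 + 180.368 + 182.599 + 182.69 + 180.087 + 180.931 + 180.952 + 182.078 + 181.823 + 184.767 + 179.212) / 11 = 181.5539091
s = sqrt(sum((x - mean)^2)/(n-1)) = 1.5115566
u_A = s / sqrt(n) = 1.5115566 / sqrt(11) = 0.45575146
u_B1 = 0.858 / sqrt(6) = 0.35027703
u_B2 = 1.43 / sqrt(2) = 1.0111627
u_B3 = 1.105 / sqrt(6) = 0.45111436
uc = sqrt(0.45575146^2 + 0.35027703^2 + 1.0111627^2 + 0.45111436^2) = 1.2475406
U = k * uc = 2 * 1.2475406
U = 2.4951

2.4951


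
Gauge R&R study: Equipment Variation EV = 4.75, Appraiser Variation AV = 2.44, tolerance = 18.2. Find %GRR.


GRR = sqrt(EV^2 + AV^2) = sqrt(4.75^2 + 2.44^2) = 5.3400468
%GRR = GRR / tol * 100 = 5.3400468 / 18.2 * 100
%GRR = 29.3409

29.3409


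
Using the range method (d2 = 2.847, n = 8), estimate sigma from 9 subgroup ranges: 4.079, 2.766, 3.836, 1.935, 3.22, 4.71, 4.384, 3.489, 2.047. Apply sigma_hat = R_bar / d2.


R_bar = (4.079 + 2.766 + 3.836 + 1.935 + 3.22 + 4.71 + 4.384 + 3.489 + 2.047) / 9
R_bar = 30.466 / 9 = 3.3851111
sigma_hat = R_bar / d2 = 3.3851111 / 2.847 = 1.1890

1.1890


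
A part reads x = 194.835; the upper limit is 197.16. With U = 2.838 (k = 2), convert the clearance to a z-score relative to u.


u = U / k = 2.838 / 2 = 1.419
margin = |USL - x| = |197.16 - 194.835| = 2.325
z = margin / u = 2.325 / 1.419
z = 1.6385

1.6385


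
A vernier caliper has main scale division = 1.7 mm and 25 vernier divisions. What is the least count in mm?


LC = MSD / n_div
= 1.7 / 25
= 0.0680

0.0680


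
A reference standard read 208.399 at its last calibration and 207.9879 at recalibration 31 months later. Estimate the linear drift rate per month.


rate = (v2 - v1) / months
= (207.9879 - 208.399) / 31
= -0.4111 / 31
= -0.0133

-0.0133


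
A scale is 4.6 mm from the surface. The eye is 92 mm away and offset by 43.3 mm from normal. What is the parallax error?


error = h * offset / d
= 4.6 * 43.3 / 92
= 2.1650

2.1650


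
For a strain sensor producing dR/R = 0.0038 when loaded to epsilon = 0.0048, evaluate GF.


GF = (dR/R) / epsilon
= 0.0038 / 0.0048
= 0.7917

0.7917


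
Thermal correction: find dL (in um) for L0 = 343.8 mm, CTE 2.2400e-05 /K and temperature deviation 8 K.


dL = L * alpha * dT
= 343.8 * 2.2400e-05 * 8
= 0.0616090 mm
dL_um = 0.0616090 * 1000 = 61.6090 um

61.6090


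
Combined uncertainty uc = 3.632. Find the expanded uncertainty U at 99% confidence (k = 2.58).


U = k * uc
U = 2.58 * 3.632
U = 9.3706

9.3706


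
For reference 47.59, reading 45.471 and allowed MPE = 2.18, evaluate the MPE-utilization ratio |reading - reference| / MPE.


e = indication - reference = 45.471 - 47.59 = -2.1190
|e| = 2.1190
ratio = |e| / MPE = 2.1190 / 2.18
ratio = 0.9720

0.9720


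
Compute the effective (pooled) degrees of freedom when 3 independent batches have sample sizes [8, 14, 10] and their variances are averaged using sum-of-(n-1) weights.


nu = sum_i (n_i - 1)
nu = ((8 - 1) + (14 - 1) + (10 - 1))
nu = 7 + 13 + 9
nu = 29

29


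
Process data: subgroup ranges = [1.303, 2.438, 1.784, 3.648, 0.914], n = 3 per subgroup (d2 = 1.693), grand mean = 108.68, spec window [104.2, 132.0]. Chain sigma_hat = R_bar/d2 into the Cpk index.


R_bar = (1.303 + 2.438 + 1.784 + 3.648 + 0.914) / 5 = 2.0174
sigma = R_bar / d2 = 2.0174 / 1.693 = 1.1916125
Cp = (USL - LSL)/(6*sigma) = (132.0 - 104.2)/(6*1.1916125) = 3.8883
Cpu = (132.0 - 108.68)/(3*1.1916125) = 6.5234
Cpl = (108.68 - 104.2)/(3*1.1916125) = 1.2532
Cpk = min(Cpu, Cpl) = 1.2532

1.2532


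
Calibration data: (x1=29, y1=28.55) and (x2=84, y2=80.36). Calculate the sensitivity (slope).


slope = (y2 - y1) / (x2 - x1)
= (80.36 - 28.55) / (84 - 29)
= 51.8100 / 55
= 0.9420

0.9420


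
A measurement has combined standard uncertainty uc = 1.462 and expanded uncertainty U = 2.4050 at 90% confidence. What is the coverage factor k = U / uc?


k = U / uc
k = 2.4050 / 1.462
k = 1.645

1.645


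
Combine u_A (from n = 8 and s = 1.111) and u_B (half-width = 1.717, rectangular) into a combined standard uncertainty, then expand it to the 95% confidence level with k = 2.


u_A = s / sqrt(n) = 1.111 / sqrt(8) = 0.39279782
u_B = half_width / sqrt(3) = 1.717 / sqrt(3) = 0.99131041
uc = sqrt(u_A^2 + u_B^2) = sqrt(0.39279782^2 + 0.99131041^2) = 1.0662957
U = k * uc = 2 * 1.0662957
U = 2.1326

2.1326


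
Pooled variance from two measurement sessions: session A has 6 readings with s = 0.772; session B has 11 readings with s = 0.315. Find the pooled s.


s_p = sqrt(((n1-1)*s1^2 + (n2-1)*s2^2) / (n1+n2-2))
numerator = (6-1)*0.772^2 + (11-1)*0.315^2 = 2.97992 + 0.99225 = 3.97217
denominator = 6 + 11 - 2 = 15
s_p^2 = 3.97217 / 15 = 0.26481133
s_p = sqrt(0.26481133) = 0.5146

0.5146


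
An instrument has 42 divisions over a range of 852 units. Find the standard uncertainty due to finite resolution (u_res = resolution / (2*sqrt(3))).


resolution = range / divisions
resolution = 852 / 42 = 20.285714
u_res = resolution / (2*sqrt(3))
u_res = 20.285714 / 3.4641016
u_res = 5.8560

5.8560


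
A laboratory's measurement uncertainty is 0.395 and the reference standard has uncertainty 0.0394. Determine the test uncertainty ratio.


TUR = u_lab / u_ref
= 0.395 / 0.0394
= 10.0254

10.0254


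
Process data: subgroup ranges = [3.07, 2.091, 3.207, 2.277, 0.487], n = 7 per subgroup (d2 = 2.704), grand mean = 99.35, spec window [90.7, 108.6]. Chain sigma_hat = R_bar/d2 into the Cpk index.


R_bar = (3.07 + 2.091 + 3.207 + 2.277 + 0.487) / 5 = 2.2264
sigma = R_bar / d2 = 2.2264 / 2.704 = 0.82337278
Cp = (USL - LSL)/(6*sigma) = (108.6 - 90.7)/(6*0.82337278) = 3.6233
Cpu = (108.6 - 99.35)/(3*0.82337278) = 3.7448
Cpl = (99.35 - 90.7)/(3*0.82337278) = 3.5019
Cpk = min(Cpu, Cpl) = 3.5019

3.5019


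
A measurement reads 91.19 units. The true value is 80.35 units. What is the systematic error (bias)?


Systematic error = measured - true
= 91.19 - 80.35
= 10.8400

10.8400


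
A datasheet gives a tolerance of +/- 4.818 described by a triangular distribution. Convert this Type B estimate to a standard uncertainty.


u_B = half_width / sqrt(6)
u_B = 4.818 / 2.4494897
u_B = 1.9669

1.9669


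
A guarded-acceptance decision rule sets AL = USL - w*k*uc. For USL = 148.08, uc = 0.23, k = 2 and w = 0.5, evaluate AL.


U = k * uc = 2 * 0.23 = 0.46
guard band g = w * U = 0.5 * 0.46 = 0.23
AL = USL - g = 148.08 - 0.23
AL = 147.8500

147.8500


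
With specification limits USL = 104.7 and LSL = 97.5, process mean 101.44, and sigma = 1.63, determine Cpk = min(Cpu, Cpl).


Cpu = (USL - mean) / (3*sigma) = (104.7 - 101.44) / (3*1.63) = 0.6667
Cpl = (mean - LSL) / (3*sigma) = (101.44 - 97.5) / (3*1.63) = 0.8057
Cpk = min(Cpu, Cpl) = 0.6667

0.6667


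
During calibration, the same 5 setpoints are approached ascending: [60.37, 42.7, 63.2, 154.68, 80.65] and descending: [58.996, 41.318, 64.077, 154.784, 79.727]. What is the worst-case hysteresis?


|60.37 - 58.996| = 1.3740
|42.7 - 41.318| = 1.3820
|63.2 - 64.077| = 0.8770
|154.68 - 154.784| = 0.1040
|80.65 - 79.727| = 0.9230
hysteresis = max(diffs) = 1.3820

1.3820


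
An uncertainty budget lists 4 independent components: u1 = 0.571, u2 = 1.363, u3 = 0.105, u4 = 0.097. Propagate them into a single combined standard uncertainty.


uc = sqrt(0.571^2 + 1.363^2 + 0.105^2 + 0.097^2)
uc = sqrt(2.204244)
uc = 1.4847

1.4847


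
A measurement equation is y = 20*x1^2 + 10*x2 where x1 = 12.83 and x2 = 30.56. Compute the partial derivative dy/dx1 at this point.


y = 20*x1^2 + 10*x2
dy/dx1 = 2*20*x1
Evaluate at x1 = 12.83: c1 = 40 * 12.83
c1 = 513.2000

513.2000


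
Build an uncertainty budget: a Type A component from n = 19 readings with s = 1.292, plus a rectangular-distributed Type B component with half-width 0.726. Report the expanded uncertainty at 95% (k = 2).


u_A = s / sqrt(n) = 1.292 / sqrt(19) = 0.29640513
u_B = half_width / sqrt(3) = 0.726 / sqrt(3) = 0.4191563
uc = sqrt(u_A^2 + u_B^2) = sqrt(0.29640513^2 + 0.4191563^2) = 0.51336927
U = k * uc = 2 * 0.51336927
U = 1.0267

1.0267


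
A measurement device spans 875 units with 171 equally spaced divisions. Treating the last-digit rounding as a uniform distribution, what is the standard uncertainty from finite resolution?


resolution = range / divisions
resolution = 875 / 171 = 5.1169591
u_res = resolution / (2*sqrt(3))
u_res = 5.1169591 / 3.4641016
u_res = 1.4771

1.4771


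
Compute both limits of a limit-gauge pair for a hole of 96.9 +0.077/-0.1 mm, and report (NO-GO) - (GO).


GO = nominal - lower_tol (smallest hole = maximum material condition)
GO = 96.9 - 0.1 = 96.8
NO-GO = nominal + upper_tol (largest hole = least material condition)
NO-GO = 96.9 + 0.077 = 96.977
spread = NO-GO - GO = 96.977 - 96.8 = 0.1770

0.1770


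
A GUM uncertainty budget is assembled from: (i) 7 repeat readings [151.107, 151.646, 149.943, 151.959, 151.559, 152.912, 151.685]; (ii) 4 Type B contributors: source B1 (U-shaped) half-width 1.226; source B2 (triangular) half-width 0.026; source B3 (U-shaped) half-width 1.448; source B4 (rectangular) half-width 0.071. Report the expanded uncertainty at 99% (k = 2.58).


mean = (151.107 + 151.646 + 149.943 + 151.959 + 151.559 + 152.912 + 151.685) / 7 = 151.5444286
s = sqrt(sum((x - mean)^2)/(n-1)) = 0.89706259
u_A = s / sqrt(n) = 0.89706259 / sqrt(7) = 0.33905779
u_B1 = 1.226 / sqrt(2) = 0.86691291
u_B2 = 0.026 / sqrt(6) = 0.010614456
u_B3 = 1.448 / sqrt(2) = 1.0238906
u_B4 = 0.071 / sqrt(3) = 0.040991869
uc = sqrt(0.33905779^2 + 0.86691291^2 + 0.010614456^2 + 1.0238906^2 + 0.040991869^2) = 1.3844288
U = k * uc = 2.58 * 1.3844288
U = 3.5718

3.5718


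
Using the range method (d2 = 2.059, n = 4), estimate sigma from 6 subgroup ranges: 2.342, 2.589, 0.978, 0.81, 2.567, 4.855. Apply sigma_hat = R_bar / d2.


R_bar = (2.342 + 2.589 + 0.978 + 0.81 + 2.567 + 4.855) / 6
R_bar = 14.141 / 6 = 2.3568333
sigma_hat = R_bar / d2 = 2.3568333 / 2.059 = 1.1446

1.1446


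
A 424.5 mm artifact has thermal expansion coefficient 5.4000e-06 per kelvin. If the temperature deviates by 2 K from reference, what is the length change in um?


dL = L * alpha * dT
= 424.5 * 5.4000e-06 * 2
= 0.0045846 mm
dL_um = 0.0045846 * 1000 = 4.5846 um

4.5846


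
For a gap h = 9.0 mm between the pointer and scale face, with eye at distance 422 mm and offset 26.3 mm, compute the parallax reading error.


error = h * offset / d
= 9.0 * 26.3 / 422
= 0.5609

0.5609


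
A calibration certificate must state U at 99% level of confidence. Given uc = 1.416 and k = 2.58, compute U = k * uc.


U = k * uc
U = 2.58 * 1.416
U = 3.6533

3.6533


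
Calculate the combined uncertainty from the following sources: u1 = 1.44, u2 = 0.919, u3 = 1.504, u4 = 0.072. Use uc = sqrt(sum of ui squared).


uc = sqrt(1.44^2 + 0.919^2 + 1.504^2 + 0.072^2)
uc = sqrt(5.185361)
uc = 2.2771

2.2771


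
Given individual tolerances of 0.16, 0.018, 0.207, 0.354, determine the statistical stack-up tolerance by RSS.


RSS = sqrt(0.16^2 + 0.018^2 + 0.207^2 + 0.354^2)
= sqrt(0.194089)
= 0.4406

0.4406


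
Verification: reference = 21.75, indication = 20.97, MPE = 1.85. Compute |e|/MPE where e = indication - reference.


e = indication - reference = 20.97 - 21.75 = -0.7800
|e| = 0.7800
ratio = |e| / MPE = 0.7800 / 1.85
ratio = 0.4216

0.4216


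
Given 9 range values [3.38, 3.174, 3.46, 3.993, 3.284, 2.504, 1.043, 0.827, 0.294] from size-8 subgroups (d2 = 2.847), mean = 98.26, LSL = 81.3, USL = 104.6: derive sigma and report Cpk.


R_bar = (3.38 + 3.174 + 3.46 + 3.993 + 3.284 + 2.504 + 1.043 + 0.827 + 0.294) / 9 = 2.4398889
sigma = R_bar / d2 = 2.4398889 / 2.847 = 0.85700348
Cp = (USL - LSL)/(6*sigma) = (104.6 - 81.3)/(6*0.85700348) = 4.5313
Cpu = (104.6 - 98.26)/(3*0.85700348) = 2.4660
Cpl = (98.26 - 81.3)/(3*0.85700348) = 6.5966
Cpk = min(Cpu, Cpl) = 2.4660

2.4660


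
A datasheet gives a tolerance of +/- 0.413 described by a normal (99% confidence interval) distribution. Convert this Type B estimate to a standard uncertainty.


u_B = half_width / 2.576
u_B = 0.413 / 2.576
u_B = 0.1603

0.1603


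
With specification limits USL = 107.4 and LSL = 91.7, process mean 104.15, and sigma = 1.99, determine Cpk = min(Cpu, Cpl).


Cpu = (USL - mean) / (3*sigma) = (107.4 - 104.15) / (3*1.99) = 0.5444
Cpl = (mean - LSL) / (3*sigma) = (104.15 - 91.7) / (3*1.99) = 2.0854
Cpk = min(Cpu, Cpl) = 0.5444

0.5444


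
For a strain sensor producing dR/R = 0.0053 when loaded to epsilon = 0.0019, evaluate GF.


GF = (dR/R) / epsilon
= 0.0053 / 0.0019
= 2.7895

2.7895


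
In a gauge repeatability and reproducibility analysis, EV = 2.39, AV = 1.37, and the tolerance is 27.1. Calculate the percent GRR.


GRR = sqrt(EV^2 + AV^2) = sqrt(2.39^2 + 1.37^2) = 2.754814
%GRR = GRR / tol * 100 = 2.754814 / 27.1 * 100
%GRR = 10.1654

10.1654


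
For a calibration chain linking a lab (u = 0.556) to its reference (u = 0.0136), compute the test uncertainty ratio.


TUR = u_lab / u_ref
= 0.556 / 0.0136
= 40.8824

40.8824


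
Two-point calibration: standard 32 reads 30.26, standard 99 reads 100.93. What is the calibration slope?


slope = (y2 - y1) / (x2 - x1)
= (100.93 - 30.26) / (99 - 32)
= 70.6700 / 67
= 1.0548

1.0548


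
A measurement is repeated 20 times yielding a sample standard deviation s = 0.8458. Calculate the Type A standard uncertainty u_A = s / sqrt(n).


u_A = s / sqrt(n)
u_A = 0.8458 / sqrt(20)
u_A = 0.8458 / 4.472136
u_A = 0.1891

0.1891


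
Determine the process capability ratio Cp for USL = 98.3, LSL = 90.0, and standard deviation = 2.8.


Cp = (USL - LSL) / (6 * sigma)
= (98.3 - 90.0) / (6 * 2.8)
= 8.3000 / 16.8000
= 0.4940

0.4940


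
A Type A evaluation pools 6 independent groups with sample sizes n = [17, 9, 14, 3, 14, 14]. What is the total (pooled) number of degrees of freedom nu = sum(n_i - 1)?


nu = sum_i (n_i - 1)
nu = ((17 - 1) + (9 - 1) + (14 - 1) + (3 - 1) + (14 - 1) + (14 - 1))
nu = 16 + 8 + 13 + 2 + 13 + 13
nu = 65

65
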